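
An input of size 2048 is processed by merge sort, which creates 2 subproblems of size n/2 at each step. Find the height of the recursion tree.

For divide and conquer with division factor 2:

Problem sizes at each level:
Level 0: 2048
Level 1: 1024
Level 2: 512
Level 3: 256
Level 4: 128
Level 5: 64
Level 6: 32
Level 7: 16
Level 8: 8
Level 9: 4
Level 10: 2
Level 11: 1

The root is level 0 and the size-1 base case is level 11 (the tree spans levels 0 through 11, i.e. 12 levels counting the root), so the depth is the number of divisions: log_2(2048) = 11

The recursion tree depth is log_2(2048) = 11. At each level, the problem size is divided by 2, so it takes 11 divisions to reduce to a base case of size 1. The algorithm makes 2 recursive calls at each level.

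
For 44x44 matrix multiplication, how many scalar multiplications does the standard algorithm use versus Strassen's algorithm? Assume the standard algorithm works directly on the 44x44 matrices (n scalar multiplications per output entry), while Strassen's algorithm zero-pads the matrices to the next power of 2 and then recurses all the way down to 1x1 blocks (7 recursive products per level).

Matrix multiplication for 44x44 matrices:

Strassen's algorithm requires power-of-2 dimensions. Pad 44x44 to 64x64 (next power of 2).

Standard algorithm: 44^3 = 85184 multiplications
Strassen's algorithm: 7^(log2(64)) = 7^6 = 117649 multiplications
Difference: 85184 - 117649 = -32465 (Strassen uses MORE here due to padding overhead — for small or just-over-power-of-2 n, padding can outweigh the per-level savings)

Standard: 85184 multiplications (44^3). Strassen: 117649 multiplications (7^6, after padding to 64x64). Strassen reduces 8 recursive multiplications to 7 at each level.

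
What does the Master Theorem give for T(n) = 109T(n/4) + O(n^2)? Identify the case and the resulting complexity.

Master Theorem for T(n) = 109T(n/4) + O(n^2):

a = 109, b = 4, c = 2
log_b(a) = log_4(109) = 3.3841

Case 1: c = 2 < log_4(109) = 3.3841
T(n) = O(n^(log_4 109))

For T(n) = 109T(n/4) + O(n^2): log_4(109) = 3.3841. This is Case 1 of the Master Theorem (c < log_b(a), work dominated by leaves), giving O(n^(log_4 109)).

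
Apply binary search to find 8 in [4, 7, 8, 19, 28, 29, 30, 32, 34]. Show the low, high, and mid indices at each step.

Binary search for 8 in [4, 7, 8, 19, 28, 29, 30, 32, 34]:

lo=0, hi=8, mid=4, arr[mid]=28 -> 28 > 8, search left half
lo=0, hi=3, mid=1, arr[mid]=7 -> 7 < 8, search right half
lo=2, hi=3, mid=2, arr[mid]=8 -> Found target at index 2!

Binary search finds 8 at index 2 after 3 comparisons. The search repeatedly halves the search space by comparing with the middle element.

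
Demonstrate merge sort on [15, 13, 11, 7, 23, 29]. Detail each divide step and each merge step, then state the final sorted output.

Merge sort trace:

Split: [15, 13, 11, 7, 23, 29] -> [15, 13, 11] and [7, 23, 29]
  Split: [15, 13, 11] -> [15] and [13, 11]
    Split: [13, 11] -> [13] and [11]
    Merge: [13] + [11] -> [11, 13]
  Merge: [15] + [11, 13] -> [11, 13, 15]
  Split: [7, 23, 29] -> [7] and [23, 29]
    Split: [23, 29] -> [23] and [29]
    Merge: [23] + [29] -> [23, 29]
  Merge: [7] + [23, 29] -> [7, 23, 29]
Merge: [11, 13, 15] + [7, 23, 29] -> [7, 11, 13, 15, 23, 29]

Final sorted array: [7, 11, 13, 15, 23, 29]

The merge sort proceeds by recursively splitting the array and merging sorted halves.
After all merges, the sorted array is [7, 11, 13, 15, 23, 29].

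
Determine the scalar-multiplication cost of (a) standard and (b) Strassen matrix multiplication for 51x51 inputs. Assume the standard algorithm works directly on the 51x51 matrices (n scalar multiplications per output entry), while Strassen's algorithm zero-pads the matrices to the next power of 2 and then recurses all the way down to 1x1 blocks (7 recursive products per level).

Matrix multiplication for 51x51 matrices:

Strassen's algorithm requires power-of-2 dimensions. Pad 51x51 to 64x64 (next power of 2).

Standard algorithm: 51^3 = 132651 multiplications
Strassen's algorithm: 7^(log2(64)) = 7^6 = 117649 multiplications
Savings: 132651 - 117649 = 15002 multiplications

Standard: 132651 multiplications (51^3). Strassen: 117649 multiplications (7^6, after padding to 64x64). Strassen reduces 8 recursive multiplications to 7 at each level.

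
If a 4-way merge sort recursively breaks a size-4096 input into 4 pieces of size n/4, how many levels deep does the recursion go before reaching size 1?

For divide and conquer with division factor 4:

Problem sizes at each level:
Level 0: 4096
Level 1: 1024
Level 2: 256
Level 3: 64
Level 4: 16
Level 5: 4
Level 6: 1

The root is level 0 and the size-1 base case is level 6 (the tree spans levels 0 through 6, i.e. 7 levels counting the root), so the depth is the number of divisions: log_4(4096) = 6

The recursion tree depth is log_4(4096) = 6. At each level, the problem size is divided by 4, so it takes 6 divisions to reduce to a base case of size 1. The algorithm makes 4 recursive calls at each level.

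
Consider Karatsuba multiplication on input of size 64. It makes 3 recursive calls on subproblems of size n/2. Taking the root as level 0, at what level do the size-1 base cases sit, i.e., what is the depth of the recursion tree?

For divide and conquer with division factor 2:

Problem sizes at each level:
Level 0: 64
Level 1: 32
Level 2: 16
Level 3: 8
Level 4: 4
Level 5: 2
Level 6: 1

The root is level 0 and the size-1 base case is level 6 (the tree spans levels 0 through 6, i.e. 7 levels counting the root), so the depth is the number of divisions: log_2(64) = 6

The recursion tree depth is log_2(64) = 6. At each level, the problem size is divided by 2, so it takes 6 divisions to reduce to a base case of size 1. The algorithm makes 3 recursive calls at each level.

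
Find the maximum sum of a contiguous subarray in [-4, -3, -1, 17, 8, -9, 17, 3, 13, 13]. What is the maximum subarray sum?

Using Kadane's algorithm on [-4, -3, -1, 17, 8, -9, 17, 3, 13, 13]:

Scanning through the array:
Position 1 (value -3): max_ending_here = -3, max_so_far = -3
Position 2 (value -1): max_ending_here = -1, max_so_far = -1
Position 3 (value 17): max_ending_here = 17, max_so_far = 17
Position 4 (value 8): max_ending_here = 25, max_so_far = 25
Position 5 (value -9): max_ending_here = 16, max_so_far = 25
Position 6 (value 17): max_ending_here = 33, max_so_far = 33
Position 7 (value 3): max_ending_here = 36, max_so_far = 36
Position 8 (value 13): max_ending_here = 49, max_so_far = 49
Position 9 (value 13): max_ending_here = 62, max_so_far = 62

Maximum subarray: [17, 8, -9, 17, 3, 13, 13]
Maximum sum: 62

The maximum subarray is [17, 8, -9, 17, 3, 13, 13] with sum 62. This subarray runs from index 3 to index 9.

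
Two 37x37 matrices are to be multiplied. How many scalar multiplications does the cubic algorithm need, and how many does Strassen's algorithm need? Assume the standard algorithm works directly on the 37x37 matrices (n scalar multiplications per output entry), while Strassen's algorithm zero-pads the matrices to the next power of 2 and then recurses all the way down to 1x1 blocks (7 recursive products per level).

Matrix multiplication for 37x37 matrices:

Strassen's algorithm requires power-of-2 dimensions. Pad 37x37 to 64x64 (next power of 2).

Standard algorithm: 37^3 = 50653 multiplications
Strassen's algorithm: 7^(log2(64)) = 7^6 = 117649 multiplications
Difference: 50653 - 117649 = -66996 (Strassen uses MORE here due to padding overhead — for small or just-over-power-of-2 n, padding can outweigh the per-level savings)

Standard: 50653 multiplications (37^3). Strassen: 117649 multiplications (7^6, after padding to 64x64). Strassen reduces 8 recursive multiplications to 7 at each level.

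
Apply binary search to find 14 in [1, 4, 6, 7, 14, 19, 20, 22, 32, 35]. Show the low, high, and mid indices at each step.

Binary search for 14 in [1, 4, 6, 7, 14, 19, 20, 22, 32, 35]:

lo=0, hi=9, mid=4, arr[mid]=14 -> Found target at index 4!

Binary search finds 14 at index 4 after 1 comparisons. The search repeatedly halves the search space by comparing with the middle element.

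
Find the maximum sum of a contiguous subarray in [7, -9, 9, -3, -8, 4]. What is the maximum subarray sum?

Using Kadane's algorithm on [7, -9, 9, -3, -8, 4]:

Scanning through the array:
Position 1 (value -9): max_ending_here = -2, max_so_far = 7
Position 2 (value 9): max_ending_here = 9, max_so_far = 9
Position 3 (value -3): max_ending_here = 6, max_so_far = 9
Position 4 (value -8): max_ending_here = -2, max_so_far = 9
Position 5 (value 4): max_ending_here = 4, max_so_far = 9

Maximum subarray: [9]
Maximum sum: 9

The maximum subarray is [9] with sum 9. This subarray runs from index 2 to index 2.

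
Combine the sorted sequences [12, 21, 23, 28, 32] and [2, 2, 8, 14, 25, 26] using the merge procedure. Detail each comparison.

Merging process:

Compare 12 vs 2: take 2 from right. Merged: [2]
Compare 12 vs 2: take 2 from right. Merged: [2, 2]
Compare 12 vs 8: take 8 from right. Merged: [2, 2, 8]
Compare 12 vs 14: take 12 from left. Merged: [2, 2, 8, 12]
Compare 21 vs 14: take 14 from right. Merged: [2, 2, 8, 12, 14]
Compare 21 vs 25: take 21 from left. Merged: [2, 2, 8, 12, 14, 21]
Compare 23 vs 25: take 23 from left. Merged: [2, 2, 8, 12, 14, 21, 23]
Compare 28 vs 25: take 25 from right. Merged: [2, 2, 8, 12, 14, 21, 23, 25]
Compare 28 vs 26: take 26 from right. Merged: [2, 2, 8, 12, 14, 21, 23, 25, 26]
Append remaining from left: [28, 32]. Merged: [2, 2, 8, 12, 14, 21, 23, 25, 26, 28, 32]

Final merged array: [2, 2, 8, 12, 14, 21, 23, 25, 26, 28, 32]
Total comparisons: 9

The merged array is [2, 2, 8, 12, 14, 21, 23, 25, 26, 28, 32], requiring 9 comparisons. The merge step runs in O(n) time where n is the total number of elements.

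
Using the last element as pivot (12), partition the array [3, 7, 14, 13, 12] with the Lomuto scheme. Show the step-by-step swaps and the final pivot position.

Lomuto partition with pivot = 12:

Initial array: [3, 7, 14, 13, 12]

arr[0]=3 <= 12: swap with position 0, array becomes [3, 7, 14, 13, 12]
arr[1]=7 <= 12: swap with position 1, array becomes [3, 7, 14, 13, 12]
arr[2]=14 > 12: no swap
arr[3]=13 > 12: no swap

Place pivot at position 2: [3, 7, 12, 13, 14]
Pivot position: 2

After partitioning with pivot 12, the array becomes [3, 7, 12, 13, 14]. The pivot is placed at index 2. All elements to the left of the pivot are <= 12, and all elements to the right are > 12.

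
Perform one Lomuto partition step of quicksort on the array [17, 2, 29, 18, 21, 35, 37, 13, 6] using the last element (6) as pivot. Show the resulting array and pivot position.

Lomuto partition with pivot = 6:

Initial array: [17, 2, 29, 18, 21, 35, 37, 13, 6]

arr[0]=17 > 6: no swap
arr[1]=2 <= 6: swap with position 0, array becomes [2, 17, 29, 18, 21, 35, 37, 13, 6]
arr[2]=29 > 6: no swap
arr[3]=18 > 6: no swap
arr[4]=21 > 6: no swap
arr[5]=35 > 6: no swap
arr[6]=37 > 6: no swap
arr[7]=13 > 6: no swap

Place pivot at position 1: [2, 6, 29, 18, 21, 35, 37, 13, 17]
Pivot position: 1

After partitioning with pivot 6, the array becomes [2, 6, 29, 18, 21, 35, 37, 13, 17]. The pivot is placed at index 1. All elements to the left of the pivot are <= 6, and all elements to the right are > 6.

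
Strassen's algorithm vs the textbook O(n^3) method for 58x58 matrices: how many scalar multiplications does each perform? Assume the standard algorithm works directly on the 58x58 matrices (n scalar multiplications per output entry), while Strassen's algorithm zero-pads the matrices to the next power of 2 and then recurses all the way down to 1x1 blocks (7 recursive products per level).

Matrix multiplication for 58x58 matrices:

Strassen's algorithm requires power-of-2 dimensions. Pad 58x58 to 64x64 (next power of 2).

Standard algorithm: 58^3 = 195112 multiplications
Strassen's algorithm: 7^(log2(64)) = 7^6 = 117649 multiplications
Savings: 195112 - 117649 = 77463 multiplications

Standard: 195112 multiplications (58^3). Strassen: 117649 multiplications (7^6, after padding to 64x64). Strassen reduces 8 recursive multiplications to 7 at each level.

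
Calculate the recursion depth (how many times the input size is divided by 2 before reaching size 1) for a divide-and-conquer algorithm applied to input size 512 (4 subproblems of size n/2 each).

For divide and conquer with division factor 2:

Problem sizes at each level:
Level 0: 512
Level 1: 256
Level 2: 128
Level 3: 64
Level 4: 32
Level 5: 16
Level 6: 8
Level 7: 4
Level 8: 2
Level 9: 1

The root is level 0 and the size-1 base case is level 9 (the tree spans levels 0 through 9, i.e. 10 levels counting the root), so the depth is the number of divisions: log_2(512) = 9

The recursion tree depth is log_2(512) = 9. At each level, the problem size is divided by 2, so it takes 9 divisions to reduce to a base case of size 1. The algorithm makes 4 recursive calls at each level.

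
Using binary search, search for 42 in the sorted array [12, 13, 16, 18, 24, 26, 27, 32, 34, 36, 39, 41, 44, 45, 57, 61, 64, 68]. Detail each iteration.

Binary search for 42 in [12, 13, 16, 18, 24, 26, 27, 32, 34, 36, 39, 41, 44, 45, 57, 61, 64, 68]:

lo=0, hi=17, mid=8, arr[mid]=34 -> 34 < 42, search right half
lo=9, hi=17, mid=13, arr[mid]=45 -> 45 > 42, search left half
lo=9, hi=12, mid=10, arr[mid]=39 -> 39 < 42, search right half
lo=11, hi=12, mid=11, arr[mid]=41 -> 41 < 42, search right half
lo=12, hi=12, mid=12, arr[mid]=44 -> 44 > 42, search left half
lo=12 > hi=11, target 42 not found

Binary search determines that 42 is not in the array after 5 comparisons. The search space was exhausted without finding the target.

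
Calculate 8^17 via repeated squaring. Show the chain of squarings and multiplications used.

Computing 8^17 by squaring (build up from 8^1; each line after the first costs one multiplication):

8^1 = 8
8^2 = (8^1)^2 = 8^2 = 64
8^4 = (8^2)^2 = 64^2 = 4096
8^8 = (8^4)^2 = 4096^2 = 16777216
8^16 = (8^8)^2 = 16777216^2 = 281474976710656
8^17 = 8 * 8^16 = 8 * 281474976710656 = 2251799813685248

Result: 2251799813685248
Multiplications needed: 5 (5 lines after 8^1)

8^17 = 2251799813685248. Using exponentiation by squaring, this requires 5 multiplications. The key idea: if the exponent is even, square the half-power; if odd, multiply by the base once.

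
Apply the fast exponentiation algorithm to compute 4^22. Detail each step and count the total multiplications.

Computing 4^22 by squaring (build up from 4^1; each line after the first costs one multiplication):

4^1 = 4
4^2 = (4^1)^2 = 4^2 = 16
4^4 = (4^2)^2 = 16^2 = 256
4^5 = 4 * 4^4 = 4 * 256 = 1024
4^10 = (4^5)^2 = 1024^2 = 1048576
4^11 = 4 * 4^10 = 4 * 1048576 = 4194304
4^22 = (4^11)^2 = 4194304^2 = 17592186044416

Result: 17592186044416
Multiplications needed: 6 (6 lines after 4^1)

4^22 = 17592186044416. Using exponentiation by squaring, this requires 6 multiplications. The key idea: if the exponent is even, square the half-power; if odd, multiply by the base once.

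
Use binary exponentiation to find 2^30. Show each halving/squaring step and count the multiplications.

Computing 2^30 by squaring (build up from 2^1; each line after the first costs one multiplication):

2^1 = 2
2^2 = (2^1)^2 = 2^2 = 4
2^3 = 2 * 2^2 = 2 * 4 = 8
2^6 = (2^3)^2 = 8^2 = 64
2^7 = 2 * 2^6 = 2 * 64 = 128
2^14 = (2^7)^2 = 128^2 = 16384
2^15 = 2 * 2^14 = 2 * 16384 = 32768
2^30 = (2^15)^2 = 32768^2 = 1073741824

Result: 1073741824
Multiplications needed: 7 (7 lines after 2^1)

2^30 = 1073741824. Using exponentiation by squaring, this requires 7 multiplications. The key idea: if the exponent is even, square the half-power; if odd, multiply by the base once.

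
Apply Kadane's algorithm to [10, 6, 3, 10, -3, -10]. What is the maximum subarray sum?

Using Kadane's algorithm on [10, 6, 3, 10, -3, -10]:

Scanning through the array:
Position 1 (value 6): max_ending_here = 16, max_so_far = 16
Position 2 (value 3): max_ending_here = 19, max_so_far = 19
Position 3 (value 10): max_ending_here = 29, max_so_far = 29
Position 4 (value -3): max_ending_here = 26, max_so_far = 29
Position 5 (value -10): max_ending_here = 16, max_so_far = 29

Maximum subarray: [10, 6, 3, 10]
Maximum sum: 29

The maximum subarray is [10, 6, 3, 10] with sum 29. This subarray runs from index 0 to index 3.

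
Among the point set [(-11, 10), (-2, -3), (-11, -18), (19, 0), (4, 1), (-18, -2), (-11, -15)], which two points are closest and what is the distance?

Computing all pairwise distances among 7 points:

d((-11, 10), (-2, -3)) = 15.8114
d((-11, 10), (-11, -18)) = 28.0
d((-11, 10), (19, 0)) = 31.6228
d((-11, 10), (4, 1)) = 17.4929
d((-11, 10), (-18, -2)) = 13.8924
d((-11, 10), (-11, -15)) = 25.0
d((-2, -3), (-11, -18)) = 17.4929
d((-2, -3), (19, 0)) = 21.2132
d((-2, -3), (4, 1)) = 7.2111
d((-2, -3), (-18, -2)) = 16.0312
d((-2, -3), (-11, -15)) = 15.0
d((-11, -18), (19, 0)) = 34.9857
d((-11, -18), (4, 1)) = 24.2074
d((-11, -18), (-18, -2)) = 17.4642
d((-11, -18), (-11, -15)) = 3.0 <-- minimum
d((19, 0), (4, 1)) = 15.0333
d((19, 0), (-18, -2)) = 37.054
d((19, 0), (-11, -15)) = 33.541
d((4, 1), (-18, -2)) = 22.2036
d((4, 1), (-11, -15)) = 21.9317
d((-18, -2), (-11, -15)) = 14.7648

Closest pair: (-11, -18) and (-11, -15) with distance 3.0

The closest pair is (-11, -18) and (-11, -15) with Euclidean distance 3.0. For 7 points, brute-force pairwise comparison is shown above. For large n, the divide-and-conquer algorithm (sort by x, recurse on halves, check the dividing strip) achieves O(n log n).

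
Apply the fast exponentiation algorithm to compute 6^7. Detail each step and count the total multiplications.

Computing 6^7 by squaring (build up from 6^1; each line after the first costs one multiplication):

6^1 = 6
6^2 = (6^1)^2 = 6^2 = 36
6^3 = 6 * 6^2 = 6 * 36 = 216
6^6 = (6^3)^2 = 216^2 = 46656
6^7 = 6 * 6^6 = 6 * 46656 = 279936

Result: 279936
Multiplications needed: 4 (4 lines after 6^1)

6^7 = 279936. Using exponentiation by squaring, this requires 4 multiplications. The key idea: if the exponent is even, square the half-power; if odd, multiply by the base once.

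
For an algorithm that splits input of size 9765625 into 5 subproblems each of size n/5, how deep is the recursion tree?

For divide and conquer with division factor 5:

Problem sizes at each level:
Level 0: 9765625
Level 1: 1953125
Level 2: 390625
Level 3: 78125
Level 4: 15625
Level 5: 3125
Level 6: 625
Level 7: 125
Level 8: 25
Level 9: 5
Level 10: 1

The root is level 0 and the size-1 base case is level 10 (the tree spans levels 0 through 10, i.e. 11 levels counting the root), so the depth is the number of divisions: log_5(9765625) = 10

The recursion tree depth is log_5(9765625) = 10. At each level, the problem size is divided by 5, so it takes 10 divisions to reduce to a base case of size 1. The algorithm makes 5 recursive calls at each level.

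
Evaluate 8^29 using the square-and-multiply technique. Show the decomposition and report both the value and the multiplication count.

Computing 8^29 by squaring (build up from 8^1; each line after the first costs one multiplication):

8^1 = 8
8^2 = (8^1)^2 = 8^2 = 64
8^3 = 8 * 8^2 = 8 * 64 = 512
8^6 = (8^3)^2 = 512^2 = 262144
8^7 = 8 * 8^6 = 8 * 262144 = 2097152
8^14 = (8^7)^2 = 2097152^2 = 4398046511104
8^28 = (8^14)^2 = 4398046511104^2 = 19342813113834066795298816
8^29 = 8 * 8^28 = 8 * 19342813113834066795298816 = 154742504910672534362390528

Result: 154742504910672534362390528
Multiplications needed: 7 (7 lines after 8^1)

8^29 = 154742504910672534362390528. Using exponentiation by squaring, this requires 7 multiplications. The key idea: if the exponent is even, square the half-power; if odd, multiply by the base once.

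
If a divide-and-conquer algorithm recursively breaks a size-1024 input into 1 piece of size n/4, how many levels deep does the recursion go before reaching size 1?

For divide and conquer with division factor 4:

Problem sizes at each level:
Level 0: 1024
Level 1: 256
Level 2: 64
Level 3: 16
Level 4: 4
Level 5: 1

The root is level 0 and the size-1 base case is level 5 (the tree spans levels 0 through 5, i.e. 6 levels counting the root), so the depth is the number of divisions: log_4(1024) = 5

The recursion tree depth is log_4(1024) = 5. At each level, the problem size is divided by 4, so it takes 5 divisions to reduce to a base case of size 1. The algorithm makes 1 recursive call at each level.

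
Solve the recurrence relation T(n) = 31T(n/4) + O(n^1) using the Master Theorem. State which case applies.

Master Theorem for T(n) = 31T(n/4) + O(n^1):

a = 31, b = 4, c = 1
log_b(a) = log_4(31) = 2.4771

Case 1: c = 1 < log_4(31) = 2.4771
T(n) = O(n^(log_4 31))

For T(n) = 31T(n/4) + O(n^1): log_4(31) = 2.4771. This is Case 1 of the Master Theorem (c < log_b(a), work dominated by leaves), giving O(n^(log_4 31)).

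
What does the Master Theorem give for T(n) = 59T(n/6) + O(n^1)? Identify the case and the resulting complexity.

Master Theorem for T(n) = 59T(n/6) + O(n^1):

a = 59, b = 6, c = 1
log_b(a) = log_6(59) = 2.2757

Case 1: c = 1 < log_6(59) = 2.2757
T(n) = O(n^(log_6 59))

For T(n) = 59T(n/6) + O(n^1): log_6(59) = 2.2757. This is Case 1 of the Master Theorem (c < log_b(a), work dominated by leaves), giving O(n^(log_6 59)).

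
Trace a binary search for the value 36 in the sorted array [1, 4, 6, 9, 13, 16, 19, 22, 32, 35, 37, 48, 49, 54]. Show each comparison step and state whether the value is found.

Binary search for 36 in [1, 4, 6, 9, 13, 16, 19, 22, 32, 35, 37, 48, 49, 54]:

lo=0, hi=13, mid=6, arr[mid]=19 -> 19 < 36, search right half
lo=7, hi=13, mid=10, arr[mid]=37 -> 37 > 36, search left half
lo=7, hi=9, mid=8, arr[mid]=32 -> 32 < 36, search right half
lo=9, hi=9, mid=9, arr[mid]=35 -> 35 < 36, search right half
lo=10 > hi=9, target 36 not found

Binary search determines that 36 is not in the array after 4 comparisons. The search space was exhausted without finding the target.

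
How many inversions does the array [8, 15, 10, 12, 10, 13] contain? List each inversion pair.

Finding inversions in [8, 15, 10, 12, 10, 13]:

(1, 2): arr[1]=15 > arr[2]=10
(1, 3): arr[1]=15 > arr[3]=12
(1, 4): arr[1]=15 > arr[4]=10
(1, 5): arr[1]=15 > arr[5]=13
(3, 4): arr[3]=12 > arr[4]=10

Total inversions: 5

The array has 5 inversion(s): (1,2), (1,3), (1,4), (1,5), (3,4). Each pair (i,j) satisfies i < j and arr[i] > arr[j].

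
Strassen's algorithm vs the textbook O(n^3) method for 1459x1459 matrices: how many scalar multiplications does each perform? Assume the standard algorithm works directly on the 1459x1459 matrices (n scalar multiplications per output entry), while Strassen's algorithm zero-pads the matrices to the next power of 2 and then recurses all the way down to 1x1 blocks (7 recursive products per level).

Matrix multiplication for 1459x1459 matrices:

Strassen's algorithm requires power-of-2 dimensions. Pad 1459x1459 to 2048x2048 (next power of 2).

Standard algorithm: 1459^3 = 3105745579 multiplications
Strassen's algorithm: 7^(log2(2048)) = 7^11 = 1977326743 multiplications
Savings: 3105745579 - 1977326743 = 1128418836 multiplications

Standard: 3105745579 multiplications (1459^3). Strassen: 1977326743 multiplications (7^11, after padding to 2048x2048). Strassen reduces 8 recursive multiplications to 7 at each level.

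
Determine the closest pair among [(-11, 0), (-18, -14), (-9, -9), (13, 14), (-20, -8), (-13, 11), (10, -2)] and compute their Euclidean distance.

Computing all pairwise distances among 7 points:

d((-11, 0), (-18, -14)) = 15.6525
d((-11, 0), (-9, -9)) = 9.2195
d((-11, 0), (13, 14)) = 27.7849
d((-11, 0), (-20, -8)) = 12.0416
d((-11, 0), (-13, 11)) = 11.1803
d((-11, 0), (10, -2)) = 21.095
d((-18, -14), (-9, -9)) = 10.2956
d((-18, -14), (13, 14)) = 41.7732
d((-18, -14), (-20, -8)) = 6.3246 <-- minimum
d((-18, -14), (-13, 11)) = 25.4951
d((-18, -14), (10, -2)) = 30.4631
d((-9, -9), (13, 14)) = 31.8277
d((-9, -9), (-20, -8)) = 11.0454
d((-9, -9), (-13, 11)) = 20.3961
d((-9, -9), (10, -2)) = 20.2485
d((13, 14), (-20, -8)) = 39.6611
d((13, 14), (-13, 11)) = 26.1725
d((13, 14), (10, -2)) = 16.2788
d((-20, -8), (-13, 11)) = 20.2485
d((-20, -8), (10, -2)) = 30.5941
d((-13, 11), (10, -2)) = 26.4197

Closest pair: (-18, -14) and (-20, -8) with distance 6.3246

The closest pair is (-18, -14) and (-20, -8) with Euclidean distance 6.3246. For 7 points, brute-force pairwise comparison is shown above. For large n, the divide-and-conquer algorithm (sort by x, recurse on halves, check the dividing strip) achieves O(n log n).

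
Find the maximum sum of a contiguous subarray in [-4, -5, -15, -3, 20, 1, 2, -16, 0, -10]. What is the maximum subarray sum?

Using Kadane's algorithm on [-4, -5, -15, -3, 20, 1, 2, -16, 0, -10]:

Scanning through the array:
Position 1 (value -5): max_ending_here = -5, max_so_far = -4
Position 2 (value -15): max_ending_here = -15, max_so_far = -4
Position 3 (value -3): max_ending_here = -3, max_so_far = -3
Position 4 (value 20): max_ending_here = 20, max_so_far = 20
Position 5 (value 1): max_ending_here = 21, max_so_far = 21
Position 6 (value 2): max_ending_here = 23, max_so_far = 23
Position 7 (value -16): max_ending_here = 7, max_so_far = 23
Position 8 (value 0): max_ending_here = 7, max_so_far = 23
Position 9 (value -10): max_ending_here = -3, max_so_far = 23

Maximum subarray: [20, 1, 2]
Maximum sum: 23

The maximum subarray is [20, 1, 2] with sum 23. This subarray runs from index 4 to index 6.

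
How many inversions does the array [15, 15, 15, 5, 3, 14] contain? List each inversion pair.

Finding inversions in [15, 15, 15, 5, 3, 14]:

(0, 3): arr[0]=15 > arr[3]=5
(0, 4): arr[0]=15 > arr[4]=3
(0, 5): arr[0]=15 > arr[5]=14
(1, 3): arr[1]=15 > arr[3]=5
(1, 4): arr[1]=15 > arr[4]=3
(1, 5): arr[1]=15 > arr[5]=14
(2, 3): arr[2]=15 > arr[3]=5
(2, 4): arr[2]=15 > arr[4]=3
(2, 5): arr[2]=15 > arr[5]=14
(3, 4): arr[3]=5 > arr[4]=3

Total inversions: 10

The array has 10 inversion(s): (0,3), (0,4), (0,5), (1,3), (1,4), (1,5), (2,3), (2,4), (2,5), (3,4). Each pair (i,j) satisfies i < j and arr[i] > arr[j].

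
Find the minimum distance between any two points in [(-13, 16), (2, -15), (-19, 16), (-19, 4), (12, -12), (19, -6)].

Computing all pairwise distances among 6 points:

d((-13, 16), (2, -15)) = 34.4384
d((-13, 16), (-19, 16)) = 6.0 <-- minimum
d((-13, 16), (-19, 4)) = 13.4164
d((-13, 16), (12, -12)) = 37.5366
d((-13, 16), (19, -6)) = 38.833
d((2, -15), (-19, 16)) = 37.4433
d((2, -15), (-19, 4)) = 28.3196
d((2, -15), (12, -12)) = 10.4403
d((2, -15), (19, -6)) = 19.2354
d((-19, 16), (-19, 4)) = 12.0
d((-19, 16), (12, -12)) = 41.7732
d((-19, 16), (19, -6)) = 43.909
d((-19, 4), (12, -12)) = 34.8855
d((-19, 4), (19, -6)) = 39.2938
d((12, -12), (19, -6)) = 9.2195

Closest pair: (-13, 16) and (-19, 16) with distance 6.0

The closest pair is (-13, 16) and (-19, 16) with Euclidean distance 6.0. For 6 points, brute-force pairwise comparison is shown above. For large n, the divide-and-conquer algorithm (sort by x, recurse on halves, check the dividing strip) achieves O(n log n).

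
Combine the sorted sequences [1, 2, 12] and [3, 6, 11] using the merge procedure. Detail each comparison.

Merging process:

Compare 1 vs 3: take 1 from left. Merged: [1]
Compare 2 vs 3: take 2 from left. Merged: [1, 2]
Compare 12 vs 3: take 3 from right. Merged: [1, 2, 3]
Compare 12 vs 6: take 6 from right. Merged: [1, 2, 3, 6]
Compare 12 vs 11: take 11 from right. Merged: [1, 2, 3, 6, 11]
Append remaining from left: [12]. Merged: [1, 2, 3, 6, 11, 12]

Final merged array: [1, 2, 3, 6, 11, 12]
Total comparisons: 5

The merged array is [1, 2, 3, 6, 11, 12], requiring 5 comparisons. The merge step runs in O(n) time where n is the total number of elements.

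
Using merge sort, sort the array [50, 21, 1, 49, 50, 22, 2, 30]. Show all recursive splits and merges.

Merge sort trace:

Split: [50, 21, 1, 49, 50, 22, 2, 30] -> [50, 21, 1, 49] and [50, 22, 2, 30]
  Split: [50, 21, 1, 49] -> [50, 21] and [1, 49]
    Split: [50, 21] -> [50] and [21]
    Merge: [50] + [21] -> [21, 50]
    Split: [1, 49] -> [1] and [49]
    Merge: [1] + [49] -> [1, 49]
  Merge: [21, 50] + [1, 49] -> [1, 21, 49, 50]
  Split: [50, 22, 2, 30] -> [50, 22] and [2, 30]
    Split: [50, 22] -> [50] and [22]
    Merge: [50] + [22] -> [22, 50]
    Split: [2, 30] -> [2] and [30]
    Merge: [2] + [30] -> [2, 30]
  Merge: [22, 50] + [2, 30] -> [2, 22, 30, 50]
Merge: [1, 21, 49, 50] + [2, 22, 30, 50] -> [1, 2, 21, 22, 30, 49, 50, 50]

Final sorted array: [1, 2, 21, 22, 30, 49, 50, 50]

The merge sort proceeds by recursively splitting the array and merging sorted halves.
After all merges, the sorted array is [1, 2, 21, 22, 30, 49, 50, 50].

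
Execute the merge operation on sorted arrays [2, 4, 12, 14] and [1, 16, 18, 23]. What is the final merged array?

Merging process:

Compare 2 vs 1: take 1 from right. Merged: [1]
Compare 2 vs 16: take 2 from left. Merged: [1, 2]
Compare 4 vs 16: take 4 from left. Merged: [1, 2, 4]
Compare 12 vs 16: take 12 from left. Merged: [1, 2, 4, 12]
Compare 14 vs 16: take 14 from left. Merged: [1, 2, 4, 12, 14]
Append remaining from right: [16, 18, 23]. Merged: [1, 2, 4, 12, 14, 16, 18, 23]

Final merged array: [1, 2, 4, 12, 14, 16, 18, 23]
Total comparisons: 5

The merged array is [1, 2, 4, 12, 14, 16, 18, 23], requiring 5 comparisons. The merge step runs in O(n) time where n is the total number of elements.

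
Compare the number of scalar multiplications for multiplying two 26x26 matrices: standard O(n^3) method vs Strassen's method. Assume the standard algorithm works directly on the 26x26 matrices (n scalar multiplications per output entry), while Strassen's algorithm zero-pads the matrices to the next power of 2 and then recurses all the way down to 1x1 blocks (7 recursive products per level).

Matrix multiplication for 26x26 matrices:

Strassen's algorithm requires power-of-2 dimensions. Pad 26x26 to 32x32 (next power of 2).

Standard algorithm: 26^3 = 17576 multiplications
Strassen's algorithm: 7^(log2(32)) = 7^5 = 16807 multiplications
Savings: 17576 - 16807 = 769 multiplications

Standard: 17576 multiplications (26^3). Strassen: 16807 multiplications (7^5, after padding to 32x32). Strassen reduces 8 recursive multiplications to 7 at each level.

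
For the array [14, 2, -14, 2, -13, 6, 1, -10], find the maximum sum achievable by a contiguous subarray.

Using Kadane's algorithm on [14, 2, -14, 2, -13, 6, 1, -10]:

Scanning through the array:
Position 1 (value 2): max_ending_here = 16, max_so_far = 16
Position 2 (value -14): max_ending_here = 2, max_so_far = 16
Position 3 (value 2): max_ending_here = 4, max_so_far = 16
Position 4 (value -13): max_ending_here = -9, max_so_far = 16
Position 5 (value 6): max_ending_here = 6, max_so_far = 16
Position 6 (value 1): max_ending_here = 7, max_so_far = 16
Position 7 (value -10): max_ending_here = -3, max_so_far = 16

Maximum subarray: [14, 2]
Maximum sum: 16

The maximum subarray is [14, 2] with sum 16. This subarray runs from index 0 to index 1.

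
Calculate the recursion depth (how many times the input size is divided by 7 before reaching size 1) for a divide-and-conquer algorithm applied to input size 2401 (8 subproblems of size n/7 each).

For divide and conquer with division factor 7:

Problem sizes at each level:
Level 0: 2401
Level 1: 343
Level 2: 49
Level 3: 7
Level 4: 1

The root is level 0 and the size-1 base case is level 4 (the tree spans levels 0 through 4, i.e. 5 levels counting the root), so the depth is the number of divisions: log_7(2401) = 4

The recursion tree depth is log_7(2401) = 4. At each level, the problem size is divided by 7, so it takes 4 divisions to reduce to a base case of size 1. The algorithm makes 8 recursive calls at each level.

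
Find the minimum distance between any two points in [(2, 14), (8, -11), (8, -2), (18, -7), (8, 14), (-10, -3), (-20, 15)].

Computing all pairwise distances among 7 points:

d((2, 14), (8, -11)) = 25.7099
d((2, 14), (8, -2)) = 17.088
d((2, 14), (18, -7)) = 26.4008
d((2, 14), (8, 14)) = 6.0 <-- minimum
d((2, 14), (-10, -3)) = 20.8087
d((2, 14), (-20, 15)) = 22.0227
d((8, -11), (8, -2)) = 9.0
d((8, -11), (18, -7)) = 10.7703
d((8, -11), (8, 14)) = 25.0
d((8, -11), (-10, -3)) = 19.6977
d((8, -11), (-20, 15)) = 38.2099
d((8, -2), (18, -7)) = 11.1803
d((8, -2), (8, 14)) = 16.0
d((8, -2), (-10, -3)) = 18.0278
d((8, -2), (-20, 15)) = 32.7567
d((18, -7), (8, 14)) = 23.2594
d((18, -7), (-10, -3)) = 28.2843
d((18, -7), (-20, 15)) = 43.909
d((8, 14), (-10, -3)) = 24.7588
d((8, 14), (-20, 15)) = 28.0179
d((-10, -3), (-20, 15)) = 20.5913

Closest pair: (2, 14) and (8, 14) with distance 6.0

The closest pair is (2, 14) and (8, 14) with Euclidean distance 6.0. For 7 points, brute-force pairwise comparison is shown above. For large n, the divide-and-conquer algorithm (sort by x, recurse on halves, check the dividing strip) achieves O(n log n).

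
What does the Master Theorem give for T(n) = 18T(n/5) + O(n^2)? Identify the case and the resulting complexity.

Master Theorem for T(n) = 18T(n/5) + O(n^2):

a = 18, b = 5, c = 2
log_b(a) = log_5(18) = 1.7959

Case 3: c = 2 > log_5(18) = 1.7959
T(n) = O(n^2) = O(n^2)

For T(n) = 18T(n/5) + O(n^2): log_5(18) = 1.7959. This is Case 3 of the Master Theorem (c > log_b(a), work dominated by root), giving O(n^2).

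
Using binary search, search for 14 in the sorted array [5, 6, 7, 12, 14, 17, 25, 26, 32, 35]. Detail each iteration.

Binary search for 14 in [5, 6, 7, 12, 14, 17, 25, 26, 32, 35]:

lo=0, hi=9, mid=4, arr[mid]=14 -> Found target at index 4!

Binary search finds 14 at index 4 after 1 comparisons. The search repeatedly halves the search space by comparing with the middle element.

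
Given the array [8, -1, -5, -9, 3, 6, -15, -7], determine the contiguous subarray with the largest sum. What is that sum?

Using Kadane's algorithm on [8, -1, -5, -9, 3, 6, -15, -7]:

Scanning through the array:
Position 1 (value -1): max_ending_here = 7, max_so_far = 8
Position 2 (value -5): max_ending_here = 2, max_so_far = 8
Position 3 (value -9): max_ending_here = -7, max_so_far = 8
Position 4 (value 3): max_ending_here = 3, max_so_far = 8
Position 5 (value 6): max_ending_here = 9, max_so_far = 9
Position 6 (value -15): max_ending_here = -6, max_so_far = 9
Position 7 (value -7): max_ending_here = -7, max_so_far = 9

Maximum subarray: [3, 6]
Maximum sum: 9

The maximum subarray is [3, 6] with sum 9. This subarray runs from index 4 to index 5.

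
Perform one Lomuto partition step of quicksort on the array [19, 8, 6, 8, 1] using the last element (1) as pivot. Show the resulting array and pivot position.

Lomuto partition with pivot = 1:

Initial array: [19, 8, 6, 8, 1]

arr[0]=19 > 1: no swap
arr[1]=8 > 1: no swap
arr[2]=6 > 1: no swap
arr[3]=8 > 1: no swap

Place pivot at position 0: [1, 8, 6, 8, 19]
Pivot position: 0

After partitioning with pivot 1, the array becomes [1, 8, 6, 8, 19]. The pivot is placed at index 0. All elements to the left of the pivot are <= 1, and all elements to the right are > 1.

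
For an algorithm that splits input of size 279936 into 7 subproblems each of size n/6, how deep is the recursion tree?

For divide and conquer with division factor 6:

Problem sizes at each level:
Level 0: 279936
Level 1: 46656
Level 2: 7776
Level 3: 1296
Level 4: 216
Level 5: 36
Level 6: 6
Level 7: 1

The root is level 0 and the size-1 base case is level 7 (the tree spans levels 0 through 7, i.e. 8 levels counting the root), so the depth is the number of divisions: log_6(279936) = 7

The recursion tree depth is log_6(279936) = 7. At each level, the problem size is divided by 6, so it takes 7 divisions to reduce to a base case of size 1. The algorithm makes 7 recursive calls at each level.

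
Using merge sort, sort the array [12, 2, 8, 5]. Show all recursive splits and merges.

Merge sort trace:

Split: [12, 2, 8, 5] -> [12, 2] and [8, 5]
  Split: [12, 2] -> [12] and [2]
  Merge: [12] + [2] -> [2, 12]
  Split: [8, 5] -> [8] and [5]
  Merge: [8] + [5] -> [5, 8]
Merge: [2, 12] + [5, 8] -> [2, 5, 8, 12]

Final sorted array: [2, 5, 8, 12]

The merge sort proceeds by recursively splitting the array and merging sorted halves.
After all merges, the sorted array is [2, 5, 8, 12].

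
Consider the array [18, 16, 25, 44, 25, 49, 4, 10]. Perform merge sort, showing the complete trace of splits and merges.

Merge sort trace:

Split: [18, 16, 25, 44, 25, 49, 4, 10] -> [18, 16, 25, 44] and [25, 49, 4, 10]
  Split: [18, 16, 25, 44] -> [18, 16] and [25, 44]
    Split: [18, 16] -> [18] and [16]
    Merge: [18] + [16] -> [16, 18]
    Split: [25, 44] -> [25] and [44]
    Merge: [25] + [44] -> [25, 44]
  Merge: [16, 18] + [25, 44] -> [16, 18, 25, 44]
  Split: [25, 49, 4, 10] -> [25, 49] and [4, 10]
    Split: [25, 49] -> [25] and [49]
    Merge: [25] + [49] -> [25, 49]
    Split: [4, 10] -> [4] and [10]
    Merge: [4] + [10] -> [4, 10]
  Merge: [25, 49] + [4, 10] -> [4, 10, 25, 49]
Merge: [16, 18, 25, 44] + [4, 10, 25, 49] -> [4, 10, 16, 18, 25, 25, 44, 49]

Final sorted array: [4, 10, 16, 18, 25, 25, 44, 49]

The merge sort proceeds by recursively splitting the array and merging sorted halves.
After all merges, the sorted array is [4, 10, 16, 18, 25, 25, 44, 49].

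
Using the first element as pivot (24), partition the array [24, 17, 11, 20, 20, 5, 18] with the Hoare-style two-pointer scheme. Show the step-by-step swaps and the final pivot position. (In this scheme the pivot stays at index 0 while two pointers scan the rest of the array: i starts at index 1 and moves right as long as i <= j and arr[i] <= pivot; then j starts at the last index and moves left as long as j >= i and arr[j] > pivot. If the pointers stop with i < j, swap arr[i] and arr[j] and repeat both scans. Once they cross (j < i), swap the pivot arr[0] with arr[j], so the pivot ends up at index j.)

Hoare-style two-pointer partition with pivot = 24:

Initial array: [24, 17, 11, 20, 20, 5, 18]

Pointers start at i = 1, j = 6.
i ends at 7, j ends at 6: the pointers have crossed (j < i), so scanning stops.

Swap pivot arr[0] with arr[6] to place pivot at position 6: [18, 17, 11, 20, 20, 5, 24]
Pivot position: 6

After partitioning with pivot 24, the array becomes [18, 17, 11, 20, 20, 5, 24]. The pivot is placed at index 6. All elements to the left of the pivot are <= 24, and all elements to the right are > 24.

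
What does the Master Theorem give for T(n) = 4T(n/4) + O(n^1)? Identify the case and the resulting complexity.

Master Theorem for T(n) = 4T(n/4) + O(n^1):

a = 4, b = 4, c = 1
log_b(a) = log_4(4) = 1.0000

Case 2: c = 1 = log_4(4) = 1.0000
T(n) = O(n^1 log n) = O(n log n)

For T(n) = 4T(n/4) + O(n^1): log_4(4) = 1.0000. This is Case 2 of the Master Theorem (c = log_b(a), equal work at all levels), giving O(n log n).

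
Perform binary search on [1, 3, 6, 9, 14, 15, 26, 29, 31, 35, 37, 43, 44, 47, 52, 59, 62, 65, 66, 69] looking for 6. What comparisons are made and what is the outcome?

Binary search for 6 in [1, 3, 6, 9, 14, 15, 26, 29, 31, 35, 37, 43, 44, 47, 52, 59, 62, 65, 66, 69]:

lo=0, hi=19, mid=9, arr[mid]=35 -> 35 > 6, search left half
lo=0, hi=8, mid=4, arr[mid]=14 -> 14 > 6, search left half
lo=0, hi=3, mid=1, arr[mid]=3 -> 3 < 6, search right half
lo=2, hi=3, mid=2, arr[mid]=6 -> Found target at index 2!

Binary search finds 6 at index 2 after 4 comparisons. The search repeatedly halves the search space by comparing with the middle element.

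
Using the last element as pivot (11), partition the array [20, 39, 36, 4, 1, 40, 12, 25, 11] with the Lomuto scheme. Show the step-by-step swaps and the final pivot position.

Lomuto partition with pivot = 11:

Initial array: [20, 39, 36, 4, 1, 40, 12, 25, 11]

arr[0]=20 > 11: no swap
arr[1]=39 > 11: no swap
arr[2]=36 > 11: no swap
arr[3]=4 <= 11: swap with position 0, array becomes [4, 39, 36, 20, 1, 40, 12, 25, 11]
arr[4]=1 <= 11: swap with position 1, array becomes [4, 1, 36, 20, 39, 40, 12, 25, 11]
arr[5]=40 > 11: no swap
arr[6]=12 > 11: no swap
arr[7]=25 > 11: no swap

Place pivot at position 2: [4, 1, 11, 20, 39, 40, 12, 25, 36]
Pivot position: 2

After partitioning with pivot 11, the array becomes [4, 1, 11, 20, 39, 40, 12, 25, 36]. The pivot is placed at index 2. All elements to the left of the pivot are <= 11, and all elements to the right are > 11.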